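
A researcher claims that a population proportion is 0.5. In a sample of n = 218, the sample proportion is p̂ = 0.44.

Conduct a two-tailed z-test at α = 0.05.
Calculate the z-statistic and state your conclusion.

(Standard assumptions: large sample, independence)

Answer: z = -1.7718, fail to reject H₀

Derivation:
H₀: p = 0.5, H₁: p ≠ 0.5
Standard error: SE = √(p₀(1-p₀)/n) = √(0.5×0.5/218) = 0.033864
z-statistic: z = (p̂ - p₀)/SE = (0.44 - 0.5)/0.033864 = -1.7718
Critical value: z_0.025 = ±1.960
p-value = 0.0764
Decision: fail to reject H₀ at α = 0.05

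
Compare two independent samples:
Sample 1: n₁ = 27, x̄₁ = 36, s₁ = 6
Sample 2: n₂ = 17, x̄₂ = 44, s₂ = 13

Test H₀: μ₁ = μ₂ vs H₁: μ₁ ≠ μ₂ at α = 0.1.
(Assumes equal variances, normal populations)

Pooled variance: s²_p = [26×6² + 16×13²]/(42) = 86.6667
s_p = 9.3095
SE = s_p×√(1/n₁ + 1/n₂) = 9.3095×√(1/27 + 1/17) = 2.8823
t = (x̄₁ - x̄₂)/SE = (36 - 44)/2.8823 = -2.7756
df = 42, t-critical = ±1.682
Decision: reject H₀

Answer: t = -2.7756, reject H₀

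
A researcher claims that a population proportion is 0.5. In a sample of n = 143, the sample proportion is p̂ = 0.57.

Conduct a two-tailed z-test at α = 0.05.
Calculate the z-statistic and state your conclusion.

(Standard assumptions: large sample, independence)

H₀: p = 0.5, H₁: p ≠ 0.5
Standard error: SE = √(p₀(1-p₀)/n) = √(0.5×0.5/143) = 0.041812
z-statistic: z = (p̂ - p₀)/SE = (0.57 - 0.5)/0.041812 = 1.6742
Critical value: z_0.025 = ±1.960
p-value = 0.0941
Decision: fail to reject H₀ at α = 0.05

Answer: z = 1.6742, fail to reject H₀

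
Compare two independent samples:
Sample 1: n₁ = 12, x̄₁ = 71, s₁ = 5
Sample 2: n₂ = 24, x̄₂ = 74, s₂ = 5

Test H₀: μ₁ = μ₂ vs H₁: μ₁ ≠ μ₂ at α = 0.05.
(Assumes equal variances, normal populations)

Pooled variance: s²_p = [11×5² + 23×5²]/(34) = 25.0000
s_p = 5.0000
SE = s_p×√(1/n₁ + 1/n₂) = 5.0000×√(1/12 + 1/24) = 1.7678
t = (x̄₁ - x̄₂)/SE = (71 - 74)/1.7678 = -1.6970
df = 34, t-critical = ±2.032
Decision: fail to reject H₀

Answer: t = -1.6970, fail to reject H₀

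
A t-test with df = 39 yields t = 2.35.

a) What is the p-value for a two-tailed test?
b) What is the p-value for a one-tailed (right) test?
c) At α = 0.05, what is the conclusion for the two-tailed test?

Using t-distribution with df = 39:
a) Two-tailed: p = 2×P(T > 2.35) = 0.0239
b) One-tailed: p = P(T > 2.35) = 0.0120
c) 0.0239 < 0.05, reject H₀

Answer: a) 0.0239, b) 0.0120, c) reject H₀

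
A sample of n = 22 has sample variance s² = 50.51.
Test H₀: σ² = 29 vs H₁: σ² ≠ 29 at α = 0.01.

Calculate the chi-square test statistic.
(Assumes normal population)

df = n - 1 = 21
χ² = (n-1)s²/σ₀² = 21×50.51/29 = 36.5762
Critical values: χ²_{0.995,21} = 8.034, χ²_{0.005,21} = 41.401
Rejection region: χ² < 8.034 or χ² > 41.401
Decision: fail to reject H₀

Answer: χ² = 36.5762, fail to reject H₀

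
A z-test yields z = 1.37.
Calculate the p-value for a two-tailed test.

Answer: p-value ≈ 0.1707

Derivation:
For z = 1.37:
p = 2×P(Z > |1.37|) = 2×(1 - Φ(1.37)) = 0.1707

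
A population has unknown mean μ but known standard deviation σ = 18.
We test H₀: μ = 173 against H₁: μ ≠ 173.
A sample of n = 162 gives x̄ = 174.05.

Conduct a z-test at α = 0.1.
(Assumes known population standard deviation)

Answer: z = 0.7425, fail to reject H₀

Derivation:
Standard error: SE = σ/√n = 18/√162 = 1.4142
z-statistic: z = (x̄ - μ₀)/SE = (174.05 - 173)/1.4142 = 0.7425
Critical value: ±1.645
p-value = 0.4578
Decision: fail to reject H₀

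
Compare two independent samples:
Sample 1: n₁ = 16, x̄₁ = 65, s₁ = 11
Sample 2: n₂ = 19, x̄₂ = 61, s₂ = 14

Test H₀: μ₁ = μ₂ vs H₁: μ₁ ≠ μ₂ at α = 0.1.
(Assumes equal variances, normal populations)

Pooled variance: s²_p = [15×11² + 18×14²]/(33) = 161.9091
s_p = 12.7244
SE = s_p×√(1/n₁ + 1/n₂) = 12.7244×√(1/16 + 1/19) = 4.3175
t = (x̄₁ - x̄₂)/SE = (65 - 61)/4.3175 = 0.9265
df = 33, t-critical = ±1.692
Decision: fail to reject H₀

Answer: t = 0.9265, fail to reject H₀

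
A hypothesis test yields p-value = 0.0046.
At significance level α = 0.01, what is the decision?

Answer: reject H₀

Derivation:
Compare p-value to α:
0.0046 < 0.01
Decision: reject H₀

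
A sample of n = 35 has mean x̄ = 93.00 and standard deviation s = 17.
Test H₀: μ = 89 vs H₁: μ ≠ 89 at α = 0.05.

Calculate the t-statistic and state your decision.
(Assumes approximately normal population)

df = n - 1 = 34
SE = s/√n = 17/√35 = 2.8735
t = (x̄ - μ₀)/SE = (93.00 - 89)/2.8735 = 1.3920
Critical value: t_{0.025,34} = ±2.032
p-value ≈ 0.1730
Decision: fail to reject H₀

Answer: t = 1.3920, fail to reject H₀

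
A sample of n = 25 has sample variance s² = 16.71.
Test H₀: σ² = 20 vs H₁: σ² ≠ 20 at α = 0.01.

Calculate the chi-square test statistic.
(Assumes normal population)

Answer: χ² = 20.0520, fail to reject H₀

Derivation:
df = n - 1 = 24
χ² = (n-1)s²/σ₀² = 24×16.71/20 = 20.0520
Critical values: χ²_{0.995,24} = 9.886, χ²_{0.005,24} = 45.559
Rejection region: χ² < 9.886 or χ² > 45.559
Decision: fail to reject H₀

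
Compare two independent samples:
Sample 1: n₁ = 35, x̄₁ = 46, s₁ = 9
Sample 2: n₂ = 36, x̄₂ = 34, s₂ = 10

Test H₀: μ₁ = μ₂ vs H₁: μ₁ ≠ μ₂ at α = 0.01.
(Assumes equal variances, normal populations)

Pooled variance: s²_p = [34×9² + 35×10²]/(69) = 90.6377
s_p = 9.5204
SE = s_p×√(1/n₁ + 1/n₂) = 9.5204×√(1/35 + 1/36) = 2.2600
t = (x̄₁ - x̄₂)/SE = (46 - 34)/2.2600 = 5.3097
df = 69, t-critical = ±2.649
Decision: reject H₀

Answer: t = 5.3097, reject H₀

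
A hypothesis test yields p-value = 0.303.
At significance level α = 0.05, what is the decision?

Answer: fail to reject H₀

Derivation:
Compare p-value to α:
0.303 ≥ 0.05
Decision: fail to reject H₀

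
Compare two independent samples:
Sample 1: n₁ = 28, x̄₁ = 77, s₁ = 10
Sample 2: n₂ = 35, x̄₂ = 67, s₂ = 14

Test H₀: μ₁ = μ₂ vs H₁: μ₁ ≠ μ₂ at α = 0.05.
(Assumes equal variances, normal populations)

Pooled variance: s²_p = [27×10² + 34×14²]/(61) = 153.5082
s_p = 12.3898
SE = s_p×√(1/n₁ + 1/n₂) = 12.3898×√(1/28 + 1/35) = 3.1414
t = (x̄₁ - x̄₂)/SE = (77 - 67)/3.1414 = 3.1833
df = 61, t-critical = ±2.000
Decision: reject H₀

Answer: t = 3.1833, reject H₀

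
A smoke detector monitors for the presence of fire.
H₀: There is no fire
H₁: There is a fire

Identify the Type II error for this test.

Type I error: rejecting H₀ when it is actually true (false positive).
Type II error: failing to reject H₀ when H₁ is actually true (false negative).

Answer: The alarm fails to sound when there actually is a fire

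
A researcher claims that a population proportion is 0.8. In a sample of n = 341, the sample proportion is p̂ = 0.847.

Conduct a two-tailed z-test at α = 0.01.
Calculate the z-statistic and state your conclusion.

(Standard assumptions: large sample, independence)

Answer: z = 2.1698, fail to reject H₀

Derivation:
H₀: p = 0.8, H₁: p ≠ 0.8
Standard error: SE = √(p₀(1-p₀)/n) = √(0.8×0.2/341) = 0.021661
z-statistic: z = (p̂ - p₀)/SE = (0.847 - 0.8)/0.021661 = 2.1698
Critical value: z_0.005 = ±2.576
p-value = 0.0300
Decision: fail to reject H₀ at α = 0.01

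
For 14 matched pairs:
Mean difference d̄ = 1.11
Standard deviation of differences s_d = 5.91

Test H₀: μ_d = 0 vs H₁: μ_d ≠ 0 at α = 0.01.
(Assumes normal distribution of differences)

df = n - 1 = 13
SE = s_d/√n = 5.91/√14 = 1.5795
t = d̄/SE = 1.11/1.5795 = 0.7028
Critical value: t_{0.005,13} = ±3.012
p-value ≈ 0.4946
Decision: fail to reject H₀

Answer: t = 0.7028, fail to reject H₀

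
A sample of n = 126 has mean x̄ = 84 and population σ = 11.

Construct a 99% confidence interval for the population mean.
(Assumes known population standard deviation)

Answer: (81.4755, 86.5245)

Derivation:
Confidence level: 99%, α = 0.01
z_0.005 = 2.576
SE = σ/√n = 11/√126 = 0.9800
Margin of error = 2.576 × 0.9800 = 2.5245
CI: x̄ ± margin = 84 ± 2.5245
CI: (81.4755, 86.5245)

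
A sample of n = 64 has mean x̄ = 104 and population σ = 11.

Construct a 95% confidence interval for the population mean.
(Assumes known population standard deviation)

Answer: (101.3050, 106.6950)

Derivation:
Confidence level: 95%, α = 0.05
z_0.025 = 1.960
SE = σ/√n = 11/√64 = 1.3750
Margin of error = 1.960 × 1.3750 = 2.6950
CI: x̄ ± margin = 104 ± 2.6950
CI: (101.3050, 106.6950)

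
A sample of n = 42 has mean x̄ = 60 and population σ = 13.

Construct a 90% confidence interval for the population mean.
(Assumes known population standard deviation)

Answer: (56.7003, 63.2997)

Derivation:
Confidence level: 90%, α = 0.1
z_0.05 = 1.645
SE = σ/√n = 13/√42 = 2.0059
Margin of error = 1.645 × 2.0059 = 3.2997
CI: x̄ ± margin = 60 ± 3.2997
CI: (56.7003, 63.2997)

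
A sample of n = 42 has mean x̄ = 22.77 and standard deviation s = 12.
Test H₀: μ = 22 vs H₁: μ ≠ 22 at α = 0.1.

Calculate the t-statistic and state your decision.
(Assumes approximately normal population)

df = n - 1 = 41
SE = s/√n = 12/√42 = 1.8516
t = (x̄ - μ₀)/SE = (22.77 - 22)/1.8516 = 0.4159
Critical value: t_{0.05,41} = ±1.683
p-value ≈ 0.6797
Decision: fail to reject H₀

Answer: t = 0.4159, fail to reject H₀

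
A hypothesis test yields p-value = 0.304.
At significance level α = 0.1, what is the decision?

Compare p-value to α:
0.304 ≥ 0.1
Decision: fail to reject H₀

Answer: fail to reject H₀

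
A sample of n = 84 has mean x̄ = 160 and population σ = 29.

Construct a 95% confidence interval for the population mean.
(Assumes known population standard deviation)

Answer: (153.7982, 166.2018)

Derivation:
Confidence level: 95%, α = 0.05
z_0.025 = 1.960
SE = σ/√n = 29/√84 = 3.1642
Margin of error = 1.960 × 3.1642 = 6.2018
CI: x̄ ± margin = 160 ± 6.2018
CI: (153.7982, 166.2018)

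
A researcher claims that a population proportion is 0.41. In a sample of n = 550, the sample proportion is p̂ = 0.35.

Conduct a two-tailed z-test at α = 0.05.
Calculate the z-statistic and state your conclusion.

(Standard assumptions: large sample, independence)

Answer: z = -2.8610, reject H₀

Derivation:
H₀: p = 0.41, H₁: p ≠ 0.41
Standard error: SE = √(p₀(1-p₀)/n) = √(0.41×0.59/550) = 0.020972
z-statistic: z = (p̂ - p₀)/SE = (0.35 - 0.41)/0.020972 = -2.8610
Critical value: z_0.025 = ±1.960
p-value = 0.0042
Decision: reject H₀ at α = 0.05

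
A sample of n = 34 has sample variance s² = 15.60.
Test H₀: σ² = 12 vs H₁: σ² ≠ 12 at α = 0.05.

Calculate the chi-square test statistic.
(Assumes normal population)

Answer: χ² = 42.9000, fail to reject H₀

Derivation:
df = n - 1 = 33
χ² = (n-1)s²/σ₀² = 33×15.60/12 = 42.9000
Critical values: χ²_{0.975,33} = 19.047, χ²_{0.025,33} = 50.725
Rejection region: χ² < 19.047 or χ² > 50.725
Decision: fail to reject H₀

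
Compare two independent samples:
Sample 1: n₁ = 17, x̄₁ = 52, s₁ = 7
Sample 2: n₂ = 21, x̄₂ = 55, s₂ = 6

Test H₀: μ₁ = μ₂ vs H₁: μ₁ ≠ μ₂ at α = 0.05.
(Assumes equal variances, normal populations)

Pooled variance: s²_p = [16×7² + 20×6²]/(36) = 41.7778
s_p = 6.4636
SE = s_p×√(1/n₁ + 1/n₂) = 6.4636×√(1/17 + 1/21) = 2.1088
t = (x̄₁ - x̄₂)/SE = (52 - 55)/2.1088 = -1.4226
df = 36, t-critical = ±2.028
Decision: fail to reject H₀

Answer: t = -1.4226, fail to reject H₀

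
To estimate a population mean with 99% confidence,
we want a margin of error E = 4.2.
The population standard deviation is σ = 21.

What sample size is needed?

z_0.005 = 2.576
n = (z×σ/E)² = (2.576×21/4.2)²
n = 165.8944
Round up: n = 166

Answer: n = 166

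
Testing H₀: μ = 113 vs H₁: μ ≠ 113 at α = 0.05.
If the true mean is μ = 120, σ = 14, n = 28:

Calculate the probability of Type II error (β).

SE = σ/√n = 14/√28 = 2.6458
Critical values: μ₀ ± z_0.025×SE = 113 ± 1.960×2.6458
Acceptance region: (107.8142, 118.1858)
Under H₁ (μ = 120): z_high = (118.1858 - 120)/2.6458 = -0.6857, z_low = (107.8142 - 120)/2.6458 = -4.6057
β = P(not reject | H₁) = Φ(-0.6857) - Φ(-4.6057) ≈ 0.2464

Answer: β ≈ 0.2464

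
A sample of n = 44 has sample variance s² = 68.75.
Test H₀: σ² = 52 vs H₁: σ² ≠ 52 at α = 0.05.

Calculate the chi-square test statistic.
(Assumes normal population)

df = n - 1 = 43
χ² = (n-1)s²/σ₀² = 43×68.75/52 = 56.8510
Critical values: χ²_{0.975,43} = 26.785, χ²_{0.025,43} = 62.990
Rejection region: χ² < 26.785 or χ² > 62.990
Decision: fail to reject H₀

Answer: χ² = 56.8510, fail to reject H₀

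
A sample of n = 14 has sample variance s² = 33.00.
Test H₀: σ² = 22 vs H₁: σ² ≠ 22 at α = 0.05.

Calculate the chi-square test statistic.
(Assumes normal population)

df = n - 1 = 13
χ² = (n-1)s²/σ₀² = 13×33.00/22 = 19.5000
Critical values: χ²_{0.975,13} = 5.009, χ²_{0.025,13} = 24.736
Rejection region: χ² < 5.009 or χ² > 24.736
Decision: fail to reject H₀

Answer: χ² = 19.5000, fail to reject H₀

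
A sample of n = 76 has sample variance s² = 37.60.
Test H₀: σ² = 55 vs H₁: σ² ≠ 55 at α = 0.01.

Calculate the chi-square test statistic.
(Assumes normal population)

Answer: χ² = 51.2727, fail to reject H₀

Derivation:
df = n - 1 = 75
χ² = (n-1)s²/σ₀² = 75×37.60/55 = 51.2727
Critical values: χ²_{0.995,75} = 47.206, χ²_{0.005,75} = 110.286
Rejection region: χ² < 47.206 or χ² > 110.286
Decision: fail to reject H₀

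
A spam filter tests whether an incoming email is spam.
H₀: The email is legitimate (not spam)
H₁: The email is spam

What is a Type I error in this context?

A Type I error (probability α) occurs when we reject a true H₀.
A Type II error (probability β) occurs when we fail to reject a false H₀.

Answer: Marking a legitimate email as spam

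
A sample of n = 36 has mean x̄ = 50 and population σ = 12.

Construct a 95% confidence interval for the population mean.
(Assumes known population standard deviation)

Answer: (46.0800, 53.9200)

Derivation:
Confidence level: 95%, α = 0.05
z_0.025 = 1.960
SE = σ/√n = 12/√36 = 2.0000
Margin of error = 1.960 × 2.0000 = 3.9200
CI: x̄ ± margin = 50 ± 3.9200
CI: (46.0800, 53.9200)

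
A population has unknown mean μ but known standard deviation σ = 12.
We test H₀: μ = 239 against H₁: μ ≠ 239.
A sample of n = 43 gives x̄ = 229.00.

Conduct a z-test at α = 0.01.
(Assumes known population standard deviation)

Answer: z = -5.4645, reject H₀

Derivation:
Standard error: SE = σ/√n = 12/√43 = 1.8300
z-statistic: z = (x̄ - μ₀)/SE = (229.00 - 239)/1.8300 = -5.4645
Critical value: ±2.576
p-value < 0.0001
Decision: reject H₀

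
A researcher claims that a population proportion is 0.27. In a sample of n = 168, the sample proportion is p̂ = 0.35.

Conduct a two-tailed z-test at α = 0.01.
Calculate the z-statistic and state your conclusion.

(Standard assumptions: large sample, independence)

H₀: p = 0.27, H₁: p ≠ 0.27
Standard error: SE = √(p₀(1-p₀)/n) = √(0.27×0.73/168) = 0.034252
z-statistic: z = (p̂ - p₀)/SE = (0.35 - 0.27)/0.034252 = 2.3356
Critical value: z_0.005 = ±2.576
p-value = 0.0195
Decision: fail to reject H₀ at α = 0.01

Answer: z = 2.3356, fail to reject H₀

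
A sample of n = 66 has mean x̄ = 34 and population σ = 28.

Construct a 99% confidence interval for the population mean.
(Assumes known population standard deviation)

Confidence level: 99%, α = 0.01
z_0.005 = 2.576
SE = σ/√n = 28/√66 = 3.4466
Margin of error = 2.576 × 3.4466 = 8.8784
CI: x̄ ± margin = 34 ± 8.8784
CI: (25.1216, 42.8784)

Answer: (25.1216, 42.8784)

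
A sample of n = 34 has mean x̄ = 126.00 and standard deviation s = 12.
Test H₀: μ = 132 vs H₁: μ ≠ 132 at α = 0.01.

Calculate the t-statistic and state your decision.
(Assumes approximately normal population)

df = n - 1 = 33
SE = s/√n = 12/√34 = 2.0580
t = (x̄ - μ₀)/SE = (126.00 - 132)/2.0580 = -2.9155
Critical value: t_{0.005,33} = ±2.733
p-value ≈ 0.0063
Decision: reject H₀

Answer: t = -2.9155, reject H₀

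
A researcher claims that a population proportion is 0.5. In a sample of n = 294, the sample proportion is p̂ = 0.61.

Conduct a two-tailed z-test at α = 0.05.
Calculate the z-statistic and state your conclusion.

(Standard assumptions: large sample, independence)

H₀: p = 0.5, H₁: p ≠ 0.5
Standard error: SE = √(p₀(1-p₀)/n) = √(0.5×0.5/294) = 0.029161
z-statistic: z = (p̂ - p₀)/SE = (0.61 - 0.5)/0.029161 = 3.7722
Critical value: z_0.025 = ±1.960
p-value = 0.0002
Decision: reject H₀ at α = 0.05

Answer: z = 3.7722, reject H₀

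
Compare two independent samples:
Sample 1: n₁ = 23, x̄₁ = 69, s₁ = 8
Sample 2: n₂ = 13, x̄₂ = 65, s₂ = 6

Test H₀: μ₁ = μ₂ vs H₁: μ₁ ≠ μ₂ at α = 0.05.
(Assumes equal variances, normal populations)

Answer: t = 1.5670, fail to reject H₀

Derivation:
Pooled variance: s²_p = [22×8² + 12×6²]/(34) = 54.1176
s_p = 7.3565
SE = s_p×√(1/n₁ + 1/n₂) = 7.3565×√(1/23 + 1/13) = 2.5526
t = (x̄₁ - x̄₂)/SE = (69 - 65)/2.5526 = 1.5670
df = 34, t-critical = ±2.032
Decision: fail to reject H₀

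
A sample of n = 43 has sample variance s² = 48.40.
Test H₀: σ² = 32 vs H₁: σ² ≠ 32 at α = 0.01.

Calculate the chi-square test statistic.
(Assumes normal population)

Answer: χ² = 63.5250, fail to reject H₀

Derivation:
df = n - 1 = 42
χ² = (n-1)s²/σ₀² = 42×48.40/32 = 63.5250
Critical values: χ²_{0.995,42} = 22.138, χ²_{0.005,42} = 69.336
Rejection region: χ² < 22.138 or χ² > 69.336
Decision: fail to reject H₀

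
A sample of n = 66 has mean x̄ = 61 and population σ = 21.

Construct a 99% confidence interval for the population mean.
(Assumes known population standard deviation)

Answer: (54.3413, 67.6587)

Derivation:
Confidence level: 99%, α = 0.01
z_0.005 = 2.576
SE = σ/√n = 21/√66 = 2.5849
Margin of error = 2.576 × 2.5849 = 6.6587
CI: x̄ ± margin = 61 ± 6.6587
CI: (54.3413, 67.6587)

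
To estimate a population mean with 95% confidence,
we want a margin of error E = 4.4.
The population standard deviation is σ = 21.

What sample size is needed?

Answer: n = 88

Derivation:
z_0.025 = 1.960
n = (z×σ/E)² = (1.960×21/4.4)²
n = 87.5075
Round up: n = 88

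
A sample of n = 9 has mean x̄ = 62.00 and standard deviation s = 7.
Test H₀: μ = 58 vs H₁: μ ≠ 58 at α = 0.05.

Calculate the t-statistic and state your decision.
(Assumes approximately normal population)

df = n - 1 = 8
SE = s/√n = 7/√9 = 2.3333
t = (x̄ - μ₀)/SE = (62.00 - 58)/2.3333 = 1.7143
Critical value: t_{0.025,8} = ±2.306
p-value ≈ 0.1248
Decision: fail to reject H₀

Answer: t = 1.7143, fail to reject H₀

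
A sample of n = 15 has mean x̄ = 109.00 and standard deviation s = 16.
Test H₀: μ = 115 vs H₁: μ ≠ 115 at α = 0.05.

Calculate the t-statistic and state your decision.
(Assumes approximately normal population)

df = n - 1 = 14
SE = s/√n = 16/√15 = 4.1312
t = (x̄ - μ₀)/SE = (109.00 - 115)/4.1312 = -1.4524
Critical value: t_{0.025,14} = ±2.145
p-value ≈ 0.1684
Decision: fail to reject H₀

Answer: t = -1.4524, fail to reject H₀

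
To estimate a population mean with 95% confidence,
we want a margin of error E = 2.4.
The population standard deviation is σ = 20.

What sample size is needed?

z_0.025 = 1.960
n = (z×σ/E)² = (1.960×20/2.4)²
n = 266.7778
Round up: n = 267

Answer: n = 267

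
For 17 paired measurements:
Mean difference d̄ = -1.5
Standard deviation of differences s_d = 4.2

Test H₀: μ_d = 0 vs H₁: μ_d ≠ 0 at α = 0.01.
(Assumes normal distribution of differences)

df = n - 1 = 16
SE = s_d/√n = 4.2/√17 = 1.0186
t = d̄/SE = -1.5/1.0186 = -1.4726
Critical value: t_{0.005,16} = ±2.921
p-value ≈ 0.1603
Decision: fail to reject H₀

Answer: t = -1.4726, fail to reject H₀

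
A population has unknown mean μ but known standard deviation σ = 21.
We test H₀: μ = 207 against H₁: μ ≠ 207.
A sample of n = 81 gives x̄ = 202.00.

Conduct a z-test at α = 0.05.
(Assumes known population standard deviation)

Answer: z = -2.1429, reject H₀

Derivation:
Standard error: SE = σ/√n = 21/√81 = 2.3333
z-statistic: z = (x̄ - μ₀)/SE = (202.00 - 207)/2.3333 = -2.1429
Critical value: ±1.960
p-value = 0.0321
Decision: reject H₀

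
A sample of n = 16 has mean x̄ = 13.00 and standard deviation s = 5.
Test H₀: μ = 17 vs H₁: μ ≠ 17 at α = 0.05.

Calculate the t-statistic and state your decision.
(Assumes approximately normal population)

Answer: t = -3.2000, reject H₀

Derivation:
df = n - 1 = 15
SE = s/√n = 5/√16 = 1.2500
t = (x̄ - μ₀)/SE = (13.00 - 17)/1.2500 = -3.2000
Critical value: t_{0.025,15} = ±2.131
p-value ≈ 0.0060
Decision: reject H₀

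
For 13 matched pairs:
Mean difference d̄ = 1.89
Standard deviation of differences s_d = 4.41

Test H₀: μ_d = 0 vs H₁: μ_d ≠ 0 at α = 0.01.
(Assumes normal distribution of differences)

Answer: t = 1.5453, fail to reject H₀

Derivation:
df = n - 1 = 12
SE = s_d/√n = 4.41/√13 = 1.2231
t = d̄/SE = 1.89/1.2231 = 1.5453
Critical value: t_{0.005,12} = ±3.055
p-value ≈ 0.1482
Decision: fail to reject H₀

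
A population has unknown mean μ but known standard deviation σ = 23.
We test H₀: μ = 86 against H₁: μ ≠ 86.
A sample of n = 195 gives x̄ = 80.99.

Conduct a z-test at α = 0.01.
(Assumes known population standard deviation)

Answer: z = -3.0417, reject H₀

Derivation:
Standard error: SE = σ/√n = 23/√195 = 1.6471
z-statistic: z = (x̄ - μ₀)/SE = (80.99 - 86)/1.6471 = -3.0417
Critical value: ±2.576
p-value = 0.0024
Decision: reject H₀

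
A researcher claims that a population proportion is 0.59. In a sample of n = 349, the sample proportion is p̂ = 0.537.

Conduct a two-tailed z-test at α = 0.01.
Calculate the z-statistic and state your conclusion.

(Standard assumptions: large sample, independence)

H₀: p = 0.59, H₁: p ≠ 0.59
Standard error: SE = √(p₀(1-p₀)/n) = √(0.59×0.41/349) = 0.026327
z-statistic: z = (p̂ - p₀)/SE = (0.537 - 0.59)/0.026327 = -2.0131
Critical value: z_0.005 = ±2.576
p-value = 0.0441
Decision: fail to reject H₀ at α = 0.01

Answer: z = -2.0131, fail to reject H₀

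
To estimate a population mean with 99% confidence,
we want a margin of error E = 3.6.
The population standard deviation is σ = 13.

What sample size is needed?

Answer: n = 87

Derivation:
z_0.005 = 2.576
n = (z×σ/E)² = (2.576×13/3.6)²
n = 86.5313
Round up: n = 87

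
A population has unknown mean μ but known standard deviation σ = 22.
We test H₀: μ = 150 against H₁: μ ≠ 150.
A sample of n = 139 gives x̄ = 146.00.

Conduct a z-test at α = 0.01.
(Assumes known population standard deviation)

Standard error: SE = σ/√n = 22/√139 = 1.8660
z-statistic: z = (x̄ - μ₀)/SE = (146.00 - 150)/1.8660 = -2.1436
Critical value: ±2.576
p-value = 0.0321
Decision: fail to reject H₀

Answer: z = -2.1436, fail to reject H₀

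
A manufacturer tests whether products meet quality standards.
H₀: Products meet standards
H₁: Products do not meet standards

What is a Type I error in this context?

Answer: Rejecting good products that actually meet standards

Derivation:
A Type I error (probability α) occurs when we reject a true H₀.
A Type II error (probability β) occurs when we fail to reject a false H₀.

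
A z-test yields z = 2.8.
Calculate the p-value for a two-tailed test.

For z = 2.8:
p = 2×P(Z > |2.8|) = 2×(1 - Φ(2.8)) = 0.0051

Answer: p-value ≈ 0.0051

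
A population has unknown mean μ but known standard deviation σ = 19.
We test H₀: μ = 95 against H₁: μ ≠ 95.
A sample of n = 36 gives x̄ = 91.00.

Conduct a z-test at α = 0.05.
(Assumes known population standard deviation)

Answer: z = -1.2631, fail to reject H₀

Derivation:
Standard error: SE = σ/√n = 19/√36 = 3.1667
z-statistic: z = (x̄ - μ₀)/SE = (91.00 - 95)/3.1667 = -1.2631
Critical value: ±1.960
p-value = 0.2066
Decision: fail to reject H₀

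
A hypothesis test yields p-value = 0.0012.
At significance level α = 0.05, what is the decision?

Compare p-value to α:
0.0012 < 0.05
Decision: reject H₀

Answer: reject H₀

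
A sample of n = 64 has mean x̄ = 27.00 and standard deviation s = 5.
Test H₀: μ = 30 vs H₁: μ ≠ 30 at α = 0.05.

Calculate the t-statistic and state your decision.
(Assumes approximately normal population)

df = n - 1 = 63
SE = s/√n = 5/√64 = 0.6250
t = (x̄ - μ₀)/SE = (27.00 - 30)/0.6250 = -4.8000
Critical value: t_{0.025,63} = ±1.998
p-value < 0.0001
Decision: reject H₀

Answer: t = -4.8000, reject H₀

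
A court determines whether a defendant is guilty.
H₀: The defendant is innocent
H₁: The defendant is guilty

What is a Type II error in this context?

Type I error: rejecting H₀ when it is actually true (false positive).
Type II error: failing to reject H₀ when H₁ is actually true (false negative).

Answer: Acquitting a guilty person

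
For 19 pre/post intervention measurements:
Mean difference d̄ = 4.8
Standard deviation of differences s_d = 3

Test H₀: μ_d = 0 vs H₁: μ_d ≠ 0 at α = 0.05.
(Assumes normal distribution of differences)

df = n - 1 = 18
SE = s_d/√n = 3/√19 = 0.6882
t = d̄/SE = 4.8/0.6882 = 6.9747
Critical value: t_{0.025,18} = ±2.101
p-value < 0.0001
Decision: reject H₀

Answer: t = 6.9747, reject H₀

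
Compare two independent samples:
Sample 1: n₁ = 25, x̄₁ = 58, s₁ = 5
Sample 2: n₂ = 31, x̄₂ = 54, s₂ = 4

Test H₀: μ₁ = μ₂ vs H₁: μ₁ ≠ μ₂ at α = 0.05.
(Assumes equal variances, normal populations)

Answer: t = 3.3275, reject H₀

Derivation:
Pooled variance: s²_p = [24×5² + 30×4²]/(54) = 20.0000
s_p = 4.4721
SE = s_p×√(1/n₁ + 1/n₂) = 4.4721×√(1/25 + 1/31) = 1.2021
t = (x̄₁ - x̄₂)/SE = (58 - 54)/1.2021 = 3.3275
df = 54, t-critical = ±2.005
Decision: reject H₀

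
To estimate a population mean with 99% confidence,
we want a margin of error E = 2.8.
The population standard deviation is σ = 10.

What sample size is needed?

Answer: n = 85

Derivation:
z_0.005 = 2.576
n = (z×σ/E)² = (2.576×10/2.8)²
n = 84.6400
Round up: n = 85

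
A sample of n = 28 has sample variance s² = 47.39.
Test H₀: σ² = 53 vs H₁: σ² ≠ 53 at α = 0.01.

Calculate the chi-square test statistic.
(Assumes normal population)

df = n - 1 = 27
χ² = (n-1)s²/σ₀² = 27×47.39/53 = 24.1421
Critical values: χ²_{0.995,27} = 11.808, χ²_{0.005,27} = 49.645
Rejection region: χ² < 11.808 or χ² > 49.645
Decision: fail to reject H₀

Answer: χ² = 24.1421, fail to reject H₀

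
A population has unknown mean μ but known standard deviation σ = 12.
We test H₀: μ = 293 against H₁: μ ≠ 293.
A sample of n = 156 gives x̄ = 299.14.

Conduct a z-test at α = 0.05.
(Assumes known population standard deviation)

Answer: z = 6.3905, reject H₀

Derivation:
Standard error: SE = σ/√n = 12/√156 = 0.9608
z-statistic: z = (x̄ - μ₀)/SE = (299.14 - 293)/0.9608 = 6.3905
Critical value: ±1.960
p-value < 0.0001
Decision: reject H₀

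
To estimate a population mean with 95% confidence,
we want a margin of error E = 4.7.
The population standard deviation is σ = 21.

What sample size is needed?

Answer: n = 77

Derivation:
z_0.025 = 1.960
n = (z×σ/E)² = (1.960×21/4.7)²
n = 76.6929
Round up: n = 77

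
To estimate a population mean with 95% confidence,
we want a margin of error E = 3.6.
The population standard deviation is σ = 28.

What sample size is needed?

z_0.025 = 1.960
n = (z×σ/E)² = (1.960×28/3.6)²
n = 232.3931
Round up: n = 233

Answer: n = 233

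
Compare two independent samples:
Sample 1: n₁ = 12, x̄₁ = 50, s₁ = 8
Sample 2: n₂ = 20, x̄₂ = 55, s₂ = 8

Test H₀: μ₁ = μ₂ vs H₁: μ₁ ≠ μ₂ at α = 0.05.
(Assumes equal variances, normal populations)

Answer: t = -1.7116, fail to reject H₀

Derivation:
Pooled variance: s²_p = [11×8² + 19×8²]/(30) = 64.0000
s_p = 8.0000
SE = s_p×√(1/n₁ + 1/n₂) = 8.0000×√(1/12 + 1/20) = 2.9212
t = (x̄₁ - x̄₂)/SE = (50 - 55)/2.9212 = -1.7116
df = 30, t-critical = ±2.042
Decision: fail to reject H₀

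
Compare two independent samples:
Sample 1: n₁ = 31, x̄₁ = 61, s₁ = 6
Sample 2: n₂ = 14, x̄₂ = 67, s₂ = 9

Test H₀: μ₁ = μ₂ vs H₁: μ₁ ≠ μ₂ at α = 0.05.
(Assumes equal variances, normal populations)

Pooled variance: s²_p = [30×6² + 13×9²]/(43) = 49.6047
s_p = 7.0431
SE = s_p×√(1/n₁ + 1/n₂) = 7.0431×√(1/31 + 1/14) = 2.2679
t = (x̄₁ - x̄₂)/SE = (61 - 67)/2.2679 = -2.6456
df = 43, t-critical = ±2.017
Decision: reject H₀

Answer: t = -2.6456, reject H₀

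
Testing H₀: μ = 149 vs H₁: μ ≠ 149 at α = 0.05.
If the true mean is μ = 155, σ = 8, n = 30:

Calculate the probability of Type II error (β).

SE = σ/√n = 8/√30 = 1.4606
Critical values: μ₀ ± z_0.025×SE = 149 ± 1.960×1.4606
Acceptance region: (146.1372, 151.8628)
Under H₁ (μ = 155): z_high = (151.8628 - 155)/1.4606 = -2.1479, z_low = (146.1372 - 155)/1.4606 = -6.0679
β = P(not reject | H₁) = Φ(-2.1479) - Φ(-6.0679) ≈ 0.0159

Answer: β ≈ 0.0159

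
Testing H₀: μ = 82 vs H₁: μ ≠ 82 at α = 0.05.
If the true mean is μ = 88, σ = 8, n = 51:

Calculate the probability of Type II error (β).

Answer: β ≈ 0.0003

Derivation:
SE = σ/√n = 8/√51 = 1.1202
Critical values: μ₀ ± z_0.025×SE = 82 ± 1.960×1.1202
Acceptance region: (79.8044, 84.1956)
Under H₁ (μ = 88): z_high = (84.1956 - 88)/1.1202 = -3.3962, z_low = (79.8044 - 88)/1.1202 = -7.3162
β = P(not reject | H₁) = Φ(-3.3962) - Φ(-7.3162) ≈ 0.0003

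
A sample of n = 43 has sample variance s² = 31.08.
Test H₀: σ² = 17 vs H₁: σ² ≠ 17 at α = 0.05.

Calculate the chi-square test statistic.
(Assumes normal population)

Answer: χ² = 76.7859, reject H₀

Derivation:
df = n - 1 = 42
χ² = (n-1)s²/σ₀² = 42×31.08/17 = 76.7859
Critical values: χ²_{0.975,42} = 25.999, χ²_{0.025,42} = 61.777
Rejection region: χ² < 25.999 or χ² > 61.777
Decision: reject H₀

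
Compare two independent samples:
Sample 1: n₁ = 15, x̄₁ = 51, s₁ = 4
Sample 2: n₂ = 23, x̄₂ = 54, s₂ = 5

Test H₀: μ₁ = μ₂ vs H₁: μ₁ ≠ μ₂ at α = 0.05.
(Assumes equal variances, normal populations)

Pooled variance: s²_p = [14×4² + 22×5²]/(36) = 21.5000
s_p = 4.6368
SE = s_p×√(1/n₁ + 1/n₂) = 4.6368×√(1/15 + 1/23) = 1.5389
t = (x̄₁ - x̄₂)/SE = (51 - 54)/1.5389 = -1.9494
df = 36, t-critical = ±2.028
Decision: fail to reject H₀

Answer: t = -1.9494, fail to reject H₀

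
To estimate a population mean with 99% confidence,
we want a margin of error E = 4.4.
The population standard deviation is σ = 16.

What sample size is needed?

Answer: n = 88

Derivation:
z_0.005 = 2.576
n = (z×σ/E)² = (2.576×16/4.4)²
n = 87.7458
Round up: n = 88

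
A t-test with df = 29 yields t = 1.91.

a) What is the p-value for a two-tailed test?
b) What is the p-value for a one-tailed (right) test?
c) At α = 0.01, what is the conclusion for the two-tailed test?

Using t-distribution with df = 29:
a) Two-tailed: p = 2×P(T > 1.91) = 0.0661
b) One-tailed: p = P(T > 1.91) = 0.0330
c) 0.0661 ≥ 0.01, fail to reject H₀

Answer: a) 0.0661, b) 0.0330, c) fail to reject H₀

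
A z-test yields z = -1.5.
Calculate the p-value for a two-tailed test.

Answer: p-value ≈ 0.1336

Derivation:
For z = -1.5:
p = 2×P(Z > |-1.5|) = 2×(1 - Φ(1.5)) = 0.1336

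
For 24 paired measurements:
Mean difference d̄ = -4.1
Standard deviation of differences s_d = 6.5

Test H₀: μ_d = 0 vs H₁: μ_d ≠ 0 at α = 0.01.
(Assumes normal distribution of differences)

df = n - 1 = 23
SE = s_d/√n = 6.5/√24 = 1.3268
t = d̄/SE = -4.1/1.3268 = -3.0901
Critical value: t_{0.005,23} = ±2.807
p-value ≈ 0.0052
Decision: reject H₀

Answer: t = -3.0901, reject H₀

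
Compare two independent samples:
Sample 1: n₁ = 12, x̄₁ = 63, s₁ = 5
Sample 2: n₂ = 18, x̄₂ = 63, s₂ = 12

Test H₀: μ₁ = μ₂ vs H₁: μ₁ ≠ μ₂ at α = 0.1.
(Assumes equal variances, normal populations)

Pooled variance: s²_p = [11×5² + 17×12²]/(28) = 97.2500
s_p = 9.8615
SE = s_p×√(1/n₁ + 1/n₂) = 9.8615×√(1/12 + 1/18) = 3.6752
t = (x̄₁ - x̄₂)/SE = (63 - 63)/3.6752 = 0.0000
df = 28, t-critical = ±1.701
Decision: fail to reject H₀

Answer: t = 0.0000, fail to reject H₀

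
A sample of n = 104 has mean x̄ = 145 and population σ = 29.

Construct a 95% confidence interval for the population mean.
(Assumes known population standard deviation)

Answer: (139.4263, 150.5737)

Derivation:
Confidence level: 95%, α = 0.05
z_0.025 = 1.960
SE = σ/√n = 29/√104 = 2.8437
Margin of error = 1.960 × 2.8437 = 5.5737
CI: x̄ ± margin = 145 ± 5.5737
CI: (139.4263, 150.5737)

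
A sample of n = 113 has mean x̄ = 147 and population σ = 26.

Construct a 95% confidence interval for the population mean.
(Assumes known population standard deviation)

Confidence level: 95%, α = 0.05
z_0.025 = 1.960
SE = σ/√n = 26/√113 = 2.4459
Margin of error = 1.960 × 2.4459 = 4.7940
CI: x̄ ± margin = 147 ± 4.7940
CI: (142.2060, 151.7940)

Answer: (142.2060, 151.7940)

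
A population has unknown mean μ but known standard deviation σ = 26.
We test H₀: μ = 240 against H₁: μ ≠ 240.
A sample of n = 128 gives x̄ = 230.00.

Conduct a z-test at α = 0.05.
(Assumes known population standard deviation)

Standard error: SE = σ/√n = 26/√128 = 2.2981
z-statistic: z = (x̄ - μ₀)/SE = (230.00 - 240)/2.2981 = -4.3514
Critical value: ±1.960
p-value < 0.0001
Decision: reject H₀

Answer: z = -4.3514, reject H₀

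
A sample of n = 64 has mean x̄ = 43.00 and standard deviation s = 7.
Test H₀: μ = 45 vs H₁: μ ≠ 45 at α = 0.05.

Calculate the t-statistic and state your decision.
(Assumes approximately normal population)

Answer: t = -2.2857, reject H₀

Derivation:
df = n - 1 = 63
SE = s/√n = 7/√64 = 0.8750
t = (x̄ - μ₀)/SE = (43.00 - 45)/0.8750 = -2.2857
Critical value: t_{0.025,63} = ±1.998
p-value ≈ 0.0256
Decision: reject H₀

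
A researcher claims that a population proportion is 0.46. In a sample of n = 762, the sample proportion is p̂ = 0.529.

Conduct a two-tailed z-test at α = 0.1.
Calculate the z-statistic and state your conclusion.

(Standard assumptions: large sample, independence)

H₀: p = 0.46, H₁: p ≠ 0.46
Standard error: SE = √(p₀(1-p₀)/n) = √(0.46×0.54/762) = 0.018055
z-statistic: z = (p̂ - p₀)/SE = (0.529 - 0.46)/0.018055 = 3.8217
Critical value: z_0.05 = ±1.645
p-value = 0.0001
Decision: reject H₀ at α = 0.1

Answer: z = 3.8217, reject H₀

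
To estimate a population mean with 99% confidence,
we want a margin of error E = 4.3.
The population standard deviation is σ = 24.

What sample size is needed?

Answer: n = 207

Derivation:
z_0.005 = 2.576
n = (z×σ/E)² = (2.576×24/4.3)²
n = 206.7175
Round up: n = 207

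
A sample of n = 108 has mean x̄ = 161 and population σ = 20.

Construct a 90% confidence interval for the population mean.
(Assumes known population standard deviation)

Answer: (157.8342, 164.1658)

Derivation:
Confidence level: 90%, α = 0.1
z_0.05 = 1.645
SE = σ/√n = 20/√108 = 1.9245
Margin of error = 1.645 × 1.9245 = 3.1658
CI: x̄ ± margin = 161 ± 3.1658
CI: (157.8342, 164.1658)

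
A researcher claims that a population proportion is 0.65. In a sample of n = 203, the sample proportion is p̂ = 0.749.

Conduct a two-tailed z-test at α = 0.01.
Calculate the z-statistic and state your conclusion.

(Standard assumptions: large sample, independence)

H₀: p = 0.65, H₁: p ≠ 0.65
Standard error: SE = √(p₀(1-p₀)/n) = √(0.65×0.35/203) = 0.033477
z-statistic: z = (p̂ - p₀)/SE = (0.749 - 0.65)/0.033477 = 2.9573
Critical value: z_0.005 = ±2.576
p-value = 0.0031
Decision: reject H₀ at α = 0.01

Answer: z = 2.9573, reject H₀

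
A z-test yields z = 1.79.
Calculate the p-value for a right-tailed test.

For z = 1.79:
p = P(Z > 1.79) = 1 - Φ(1.79) = 0.0367

Answer: p-value ≈ 0.0367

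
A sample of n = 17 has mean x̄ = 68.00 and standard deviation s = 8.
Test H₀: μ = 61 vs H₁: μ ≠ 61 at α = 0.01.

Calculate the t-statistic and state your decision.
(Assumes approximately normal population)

Answer: t = 3.6077, reject H₀

Derivation:
df = n - 1 = 16
SE = s/√n = 8/√17 = 1.9403
t = (x̄ - μ₀)/SE = (68.00 - 61)/1.9403 = 3.6077
Critical value: t_{0.005,16} = ±2.921
p-value ≈ 0.0024
Decision: reject H₀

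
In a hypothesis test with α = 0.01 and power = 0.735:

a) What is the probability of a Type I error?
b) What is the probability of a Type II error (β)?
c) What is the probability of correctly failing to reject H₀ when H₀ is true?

a) Type I error probability = α = 0.01
b) Power = P(reject H₀ | H₁ true) = 1 - β = 0.735, so Type II error probability = β = 1 - Power = 0.265
c) P(fail to reject H₀ | H₀ true) = 1 - α = 0.99

Answer: a) 0.01, b) 0.265, c) 0.99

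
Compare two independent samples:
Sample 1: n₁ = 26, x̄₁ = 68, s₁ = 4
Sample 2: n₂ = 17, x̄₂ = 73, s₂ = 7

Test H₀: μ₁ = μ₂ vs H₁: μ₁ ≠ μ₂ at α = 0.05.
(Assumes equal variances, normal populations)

Pooled variance: s²_p = [25×4² + 16×7²]/(41) = 28.8780
s_p = 5.3738
SE = s_p×√(1/n₁ + 1/n₂) = 5.3738×√(1/26 + 1/17) = 1.6761
t = (x̄₁ - x̄₂)/SE = (68 - 73)/1.6761 = -2.9831
df = 41, t-critical = ±2.020
Decision: reject H₀

Answer: t = -2.9831, reject H₀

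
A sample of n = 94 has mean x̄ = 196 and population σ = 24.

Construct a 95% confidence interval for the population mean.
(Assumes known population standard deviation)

Answer: (191.1482, 200.8518)

Derivation:
Confidence level: 95%, α = 0.05
z_0.025 = 1.960
SE = σ/√n = 24/√94 = 2.4754
Margin of error = 1.960 × 2.4754 = 4.8518
CI: x̄ ± margin = 196 ± 4.8518
CI: (191.1482, 200.8518)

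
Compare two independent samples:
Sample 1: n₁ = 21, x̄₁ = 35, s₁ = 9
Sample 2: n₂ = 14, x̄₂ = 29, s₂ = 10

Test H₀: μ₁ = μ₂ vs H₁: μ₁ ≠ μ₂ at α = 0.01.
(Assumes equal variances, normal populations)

Answer: t = 1.8487, fail to reject H₀

Derivation:
Pooled variance: s²_p = [20×9² + 13×10²]/(33) = 88.4848
s_p = 9.4066
SE = s_p×√(1/n₁ + 1/n₂) = 9.4066×√(1/21 + 1/14) = 3.2456
t = (x̄₁ - x̄₂)/SE = (35 - 29)/3.2456 = 1.8487
df = 33, t-critical = ±2.733
Decision: fail to reject H₀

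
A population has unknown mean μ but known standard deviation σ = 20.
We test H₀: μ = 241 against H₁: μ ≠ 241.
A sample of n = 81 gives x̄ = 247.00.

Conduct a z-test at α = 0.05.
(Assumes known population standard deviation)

Standard error: SE = σ/√n = 20/√81 = 2.2222
z-statistic: z = (x̄ - μ₀)/SE = (247.00 - 241)/2.2222 = 2.7000
Critical value: ±1.960
p-value = 0.0069
Decision: reject H₀

Answer: z = 2.7000, reject H₀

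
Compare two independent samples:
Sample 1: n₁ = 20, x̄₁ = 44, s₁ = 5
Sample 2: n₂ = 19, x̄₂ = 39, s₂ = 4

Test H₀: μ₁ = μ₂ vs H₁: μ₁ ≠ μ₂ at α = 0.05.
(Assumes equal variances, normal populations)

Pooled variance: s²_p = [19×5² + 18×4²]/(37) = 20.6216
s_p = 4.5411
SE = s_p×√(1/n₁ + 1/n₂) = 4.5411×√(1/20 + 1/19) = 1.4548
t = (x̄₁ - x̄₂)/SE = (44 - 39)/1.4548 = 3.4369
df = 37, t-critical = ±2.026
Decision: reject H₀

Answer: t = 3.4369, reject H₀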